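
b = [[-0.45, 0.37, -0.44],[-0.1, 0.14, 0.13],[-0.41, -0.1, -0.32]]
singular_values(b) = [0.85, 0.33, 0.17]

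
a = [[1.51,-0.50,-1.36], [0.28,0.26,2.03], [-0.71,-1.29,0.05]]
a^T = [[1.51, 0.28, -0.71], [-0.50, 0.26, -1.29], [-1.36, 2.03, 0.05]]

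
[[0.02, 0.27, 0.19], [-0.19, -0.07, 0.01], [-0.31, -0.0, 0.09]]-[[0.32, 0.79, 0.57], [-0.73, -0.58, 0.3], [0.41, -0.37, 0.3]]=[[-0.30, -0.52, -0.38], [0.54, 0.51, -0.29], [-0.72, 0.37, -0.21]]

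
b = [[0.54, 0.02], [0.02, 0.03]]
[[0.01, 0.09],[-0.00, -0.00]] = b @ [[0.02, 0.17], [-0.02, -0.17]]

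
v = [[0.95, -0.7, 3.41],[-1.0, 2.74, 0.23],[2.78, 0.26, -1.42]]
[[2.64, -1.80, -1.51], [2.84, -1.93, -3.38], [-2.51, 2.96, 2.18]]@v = [[0.11, -7.17, 10.73], [-4.77, -8.15, 14.04], [0.72, 10.43, -10.97]]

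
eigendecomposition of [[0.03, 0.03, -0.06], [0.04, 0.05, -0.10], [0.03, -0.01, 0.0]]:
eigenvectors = [[-0.20, -0.57, -0.55], [-0.83, -0.71, -0.82], [-0.53, -0.41, -0.14]]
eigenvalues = [-0.0, 0.02, 0.06]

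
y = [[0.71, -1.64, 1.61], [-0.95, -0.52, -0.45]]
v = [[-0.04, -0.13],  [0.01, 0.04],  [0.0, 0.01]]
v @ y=[[0.1, 0.13, -0.01], [-0.03, -0.04, -0.00], [-0.01, -0.01, -0.00]]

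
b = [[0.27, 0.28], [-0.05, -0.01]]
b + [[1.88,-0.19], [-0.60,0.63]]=[[2.15, 0.09], [-0.65, 0.62]]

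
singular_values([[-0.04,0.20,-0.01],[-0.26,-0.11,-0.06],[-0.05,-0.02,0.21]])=[0.29, 0.22, 0.19]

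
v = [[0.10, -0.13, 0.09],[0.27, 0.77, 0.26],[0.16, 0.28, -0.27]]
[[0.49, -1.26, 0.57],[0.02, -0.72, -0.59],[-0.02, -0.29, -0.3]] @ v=[[-0.20, -0.87, -0.44], [-0.29, -0.72, -0.03], [-0.13, -0.30, 0.00]]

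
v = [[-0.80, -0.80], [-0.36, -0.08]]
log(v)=[[-0.29+2.45j, (1.03+1.94j)], [0.46+0.88j, (-1.21+0.7j)]]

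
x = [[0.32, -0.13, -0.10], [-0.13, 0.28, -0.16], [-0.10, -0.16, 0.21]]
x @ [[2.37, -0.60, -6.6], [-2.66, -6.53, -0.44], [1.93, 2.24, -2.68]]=[[0.91, 0.43, -1.79], [-1.36, -2.11, 1.16], [0.59, 1.58, 0.17]]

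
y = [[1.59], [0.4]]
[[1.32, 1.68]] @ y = [[2.77]]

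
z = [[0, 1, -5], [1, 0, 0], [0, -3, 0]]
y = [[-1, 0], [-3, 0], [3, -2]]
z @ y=[[-18, 10], [-1, 0], [9, 0]]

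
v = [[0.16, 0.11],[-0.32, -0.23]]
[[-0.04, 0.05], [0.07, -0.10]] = v@[[-0.09, 0.31], [-0.19, -0.0]]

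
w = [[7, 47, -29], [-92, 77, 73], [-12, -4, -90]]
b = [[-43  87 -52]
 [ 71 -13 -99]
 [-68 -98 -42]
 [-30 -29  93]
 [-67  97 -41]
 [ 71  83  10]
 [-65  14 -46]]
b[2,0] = -68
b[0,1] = 87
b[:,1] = [87, -13, -98, -29, 97, 83, 14]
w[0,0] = 7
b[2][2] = -42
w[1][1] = 77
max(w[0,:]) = 47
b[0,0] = -43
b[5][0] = 71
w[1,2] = 73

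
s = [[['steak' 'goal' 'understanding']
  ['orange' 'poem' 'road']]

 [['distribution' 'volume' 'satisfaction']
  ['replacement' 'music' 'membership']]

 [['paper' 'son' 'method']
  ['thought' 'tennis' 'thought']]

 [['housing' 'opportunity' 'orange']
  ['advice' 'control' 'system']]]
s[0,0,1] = 'goal'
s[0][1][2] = 'road'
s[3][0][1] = 'opportunity'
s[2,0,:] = ['paper', 'son', 'method']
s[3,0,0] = 'housing'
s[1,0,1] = 'volume'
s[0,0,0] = 'steak'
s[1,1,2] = 'membership'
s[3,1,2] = 'system'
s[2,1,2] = 'thought'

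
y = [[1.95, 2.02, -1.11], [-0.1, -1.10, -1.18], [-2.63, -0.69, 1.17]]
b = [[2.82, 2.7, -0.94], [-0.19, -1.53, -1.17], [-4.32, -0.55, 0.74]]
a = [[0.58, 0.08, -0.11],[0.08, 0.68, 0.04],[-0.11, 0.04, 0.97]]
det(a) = 0.37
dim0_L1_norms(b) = [7.33, 4.78, 2.85]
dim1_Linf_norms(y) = [2.02, 1.18, 2.63]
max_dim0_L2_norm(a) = 0.98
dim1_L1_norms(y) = [5.08, 2.38, 4.49]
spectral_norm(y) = 4.10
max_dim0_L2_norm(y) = 3.28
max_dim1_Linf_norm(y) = 2.63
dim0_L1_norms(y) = [4.68, 3.81, 3.46]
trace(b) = 2.03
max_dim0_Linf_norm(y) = 2.63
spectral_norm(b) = 5.71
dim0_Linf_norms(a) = [0.58, 0.68, 0.97]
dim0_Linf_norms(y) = [2.63, 2.02, 1.18]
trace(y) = 2.02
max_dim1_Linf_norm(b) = 4.32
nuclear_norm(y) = 6.63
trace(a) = 2.23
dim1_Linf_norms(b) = [2.82, 1.53, 4.32]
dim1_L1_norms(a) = [0.77, 0.8, 1.12]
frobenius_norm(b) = 6.28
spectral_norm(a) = 1.00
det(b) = 15.13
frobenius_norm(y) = 4.53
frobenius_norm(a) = 1.33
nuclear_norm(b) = 9.19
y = b @ a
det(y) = 5.54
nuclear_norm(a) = 2.23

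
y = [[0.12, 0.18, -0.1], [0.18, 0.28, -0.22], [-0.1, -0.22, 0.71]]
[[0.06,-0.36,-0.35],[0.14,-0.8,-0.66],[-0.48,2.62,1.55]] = y @ [[0.12, -1.65, -2.38], [-0.14, 1.23, 0.8], [-0.70, 3.84, 2.09]]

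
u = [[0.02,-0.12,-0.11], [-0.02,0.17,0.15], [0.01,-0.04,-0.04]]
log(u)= [[(-4.24-2.09j), -2.61-0.78j, -3.65+2.90j],[-1.34+2.47j, -1.68+0.93j, 4.80-3.42j],[(1.32-3.1j), -0.56-1.17j, (-7.9+4.3j)]]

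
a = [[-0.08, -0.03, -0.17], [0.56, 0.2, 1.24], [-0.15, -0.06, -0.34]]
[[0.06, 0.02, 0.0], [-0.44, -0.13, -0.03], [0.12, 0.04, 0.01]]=a@[[-0.16, -0.1, 0.24], [0.03, 0.23, -0.28], [-0.29, -0.10, -0.09]]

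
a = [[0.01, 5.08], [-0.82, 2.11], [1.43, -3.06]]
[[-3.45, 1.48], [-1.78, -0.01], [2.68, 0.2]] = a @ [[0.42, 0.76], [-0.68, 0.29]]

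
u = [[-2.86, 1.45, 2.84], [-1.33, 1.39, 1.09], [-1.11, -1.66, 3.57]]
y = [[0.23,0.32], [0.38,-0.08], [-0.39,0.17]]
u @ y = [[-1.21, -0.55], [-0.20, -0.35], [-2.28, 0.38]]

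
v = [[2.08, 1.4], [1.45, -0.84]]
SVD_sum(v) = [[2.28, 0.88], [0.98, 0.38]] + [[-0.20, 0.52], [0.47, -1.22]]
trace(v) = 1.24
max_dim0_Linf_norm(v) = 2.08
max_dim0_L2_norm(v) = 2.54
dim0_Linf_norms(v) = [2.08, 1.4]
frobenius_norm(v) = 3.02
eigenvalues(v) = [2.66, -1.42]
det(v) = -3.78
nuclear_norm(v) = 4.08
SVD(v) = [[-0.92, -0.40], [-0.40, 0.92]] @ diag([2.660657008070078, 1.4196493529768468]) @ [[-0.93, -0.36], [0.36, -0.93]]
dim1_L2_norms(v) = [2.51, 1.68]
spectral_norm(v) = 2.66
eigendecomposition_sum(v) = [[2.28, 0.91], [0.95, 0.38]] + [[-0.20, 0.49], [0.50, -1.22]]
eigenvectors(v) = [[0.92, -0.37],[0.38, 0.93]]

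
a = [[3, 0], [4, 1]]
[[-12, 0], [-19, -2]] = a@[[-4, 0], [-3, -2]]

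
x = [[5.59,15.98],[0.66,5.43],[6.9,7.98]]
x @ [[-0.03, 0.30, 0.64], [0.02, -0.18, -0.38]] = [[0.15, -1.2, -2.49], [0.09, -0.78, -1.64], [-0.05, 0.63, 1.38]]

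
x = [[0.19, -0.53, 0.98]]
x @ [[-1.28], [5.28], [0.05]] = [[-2.99]]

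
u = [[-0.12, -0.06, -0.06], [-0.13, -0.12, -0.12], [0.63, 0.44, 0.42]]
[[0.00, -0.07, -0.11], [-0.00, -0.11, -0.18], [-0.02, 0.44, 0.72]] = u @ [[-0.08,0.28,0.44], [-0.61,0.45,0.57], [0.72,0.16,0.46]]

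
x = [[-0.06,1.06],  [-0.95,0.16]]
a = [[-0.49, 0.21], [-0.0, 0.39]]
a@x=[[-0.17, -0.49], [-0.37, 0.06]]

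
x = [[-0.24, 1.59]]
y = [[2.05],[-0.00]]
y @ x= [[-0.49, 3.26],[0.00, 0.0]]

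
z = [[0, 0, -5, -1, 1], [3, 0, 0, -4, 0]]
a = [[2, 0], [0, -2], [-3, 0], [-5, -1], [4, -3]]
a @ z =[[0, 0, -10, -2, 2], [-6, 0, 0, 8, 0], [0, 0, 15, 3, -3], [-3, 0, 25, 9, -5], [-9, 0, -20, 8, 4]]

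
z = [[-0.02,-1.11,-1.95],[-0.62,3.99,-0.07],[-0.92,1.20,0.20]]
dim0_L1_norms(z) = [1.56, 6.3, 2.22]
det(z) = -5.93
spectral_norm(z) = 4.42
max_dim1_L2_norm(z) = 4.04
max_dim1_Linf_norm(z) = 3.99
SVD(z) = [[-0.30, 0.95, -0.07], [0.90, 0.31, 0.3], [0.31, 0.03, -0.95]] @ diag([4.424247981208974, 1.8964852290084881, 0.707229507954058]) @ [[-0.19, 0.97, 0.13], [-0.12, 0.11, -0.99], [0.97, 0.20, -0.10]]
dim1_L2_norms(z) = [2.24, 4.04, 1.53]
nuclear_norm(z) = 7.03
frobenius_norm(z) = 4.87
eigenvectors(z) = [[0.87, 0.80, 0.38], [0.11, 0.16, -0.86], [0.47, -0.57, -0.34]]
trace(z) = 4.17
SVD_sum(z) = [[0.25,-1.3,-0.18],[-0.76,3.88,0.53],[-0.26,1.33,0.18]] + [[-0.22, 0.20, -1.78], [-0.07, 0.06, -0.58], [-0.01, 0.01, -0.05]] + [[-0.05,-0.01,0.01], [0.21,0.04,-0.02], [-0.65,-0.14,0.07]]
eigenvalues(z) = [-1.22, 1.15, 4.24]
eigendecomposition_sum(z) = [[-0.70, 0.07, -0.96], [-0.09, 0.01, -0.12], [-0.38, 0.04, -0.52]] + [[0.41, 0.53, -0.88],[0.08, 0.11, -0.18],[-0.29, -0.38, 0.63]] + [[0.27, -1.72, -0.1],[-0.61, 3.87, 0.23],[-0.24, 1.54, 0.09]]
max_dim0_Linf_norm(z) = 3.99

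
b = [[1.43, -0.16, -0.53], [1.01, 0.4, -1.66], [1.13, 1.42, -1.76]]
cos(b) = [[0.45,  0.53,  -0.27], [0.09,  2.26,  -1.03], [-0.46,  1.21,  0.79]]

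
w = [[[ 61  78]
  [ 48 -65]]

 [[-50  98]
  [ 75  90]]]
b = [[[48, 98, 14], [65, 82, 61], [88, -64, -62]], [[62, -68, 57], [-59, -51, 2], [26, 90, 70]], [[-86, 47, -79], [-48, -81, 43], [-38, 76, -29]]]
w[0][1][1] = -65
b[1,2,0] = 26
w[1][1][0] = 75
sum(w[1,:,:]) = 213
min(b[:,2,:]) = -64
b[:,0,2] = [14, 57, -79]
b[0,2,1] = -64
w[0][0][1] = 78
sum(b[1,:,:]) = 129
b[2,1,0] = -48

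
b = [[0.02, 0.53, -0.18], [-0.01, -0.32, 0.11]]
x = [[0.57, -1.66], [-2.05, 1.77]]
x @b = [[0.03, 0.83, -0.29], [-0.06, -1.65, 0.56]]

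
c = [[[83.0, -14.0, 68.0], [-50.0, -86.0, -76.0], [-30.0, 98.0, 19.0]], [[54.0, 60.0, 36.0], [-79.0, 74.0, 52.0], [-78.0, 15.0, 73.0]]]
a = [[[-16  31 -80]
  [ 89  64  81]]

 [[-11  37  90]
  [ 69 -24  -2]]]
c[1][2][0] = -78.0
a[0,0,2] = -80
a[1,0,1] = 37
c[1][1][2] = 52.0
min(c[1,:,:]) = -79.0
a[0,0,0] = -16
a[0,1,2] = 81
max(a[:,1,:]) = 89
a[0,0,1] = 31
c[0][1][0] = -50.0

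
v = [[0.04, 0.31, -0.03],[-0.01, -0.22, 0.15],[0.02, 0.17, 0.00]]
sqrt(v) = [[0.13-0.03j, 0.23-0.44j, (0.21+0.23j)], [(0.01+0.03j), (0.06+0.44j), 0.09-0.23j], [0.03-0.01j, 0.14-0.23j, (0.21+0.12j)]]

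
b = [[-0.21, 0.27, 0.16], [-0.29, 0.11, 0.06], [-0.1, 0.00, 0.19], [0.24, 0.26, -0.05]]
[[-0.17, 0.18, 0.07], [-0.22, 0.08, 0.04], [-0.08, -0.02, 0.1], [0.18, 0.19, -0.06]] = b @ [[0.75, -0.02, -0.05], [-0.02, 0.72, -0.09], [-0.05, -0.09, 0.51]]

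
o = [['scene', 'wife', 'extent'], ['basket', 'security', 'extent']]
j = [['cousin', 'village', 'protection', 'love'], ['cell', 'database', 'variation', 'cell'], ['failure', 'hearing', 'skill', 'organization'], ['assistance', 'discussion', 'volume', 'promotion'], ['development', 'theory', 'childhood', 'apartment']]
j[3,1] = 'discussion'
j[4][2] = 'childhood'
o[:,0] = ['scene', 'basket']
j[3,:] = ['assistance', 'discussion', 'volume', 'promotion']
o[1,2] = 'extent'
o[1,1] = 'security'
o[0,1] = 'wife'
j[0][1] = 'village'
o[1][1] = 'security'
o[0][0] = 'scene'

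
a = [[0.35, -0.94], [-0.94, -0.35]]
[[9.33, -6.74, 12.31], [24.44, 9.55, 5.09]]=a@ [[-19.59,  -11.27,  -0.47],[-17.22,  2.97,  -13.27]]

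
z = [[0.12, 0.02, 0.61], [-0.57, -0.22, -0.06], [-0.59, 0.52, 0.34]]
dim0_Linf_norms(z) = [0.59, 0.52, 0.61]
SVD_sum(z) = [[-0.15,0.09,0.09], [-0.25,0.14,0.14], [-0.65,0.37,0.38]] + [[0.32, 0.14, 0.41], [-0.27, -0.12, -0.34], [0.03, 0.01, 0.03]] + [[-0.05,-0.21,0.12],  [-0.06,-0.24,0.13],  [0.03,0.14,-0.08]]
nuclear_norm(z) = 2.02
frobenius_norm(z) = 1.22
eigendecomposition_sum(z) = [[0.10+0.32j, 0.07-0.15j, (0.28-0.08j)], [-0.19-0.10j, 0.04+0.10j, -0.09+0.17j], [(-0.33+0.22j), 0.20+0.02j, (0.19+0.3j)]] + [[0.10-0.32j, 0.07+0.15j, 0.28+0.08j], [-0.19+0.10j, 0.04-0.10j, -0.09-0.17j], [-0.33-0.22j, (0.2-0.02j), (0.19-0.3j)]] + [[(-0.07-0j),-0.12+0.00j,(0.05+0j)], [-0.18-0.00j,-0.30+0.00j,0.12+0.00j], [(0.07+0j),(0.11-0j),-0.05-0.00j]]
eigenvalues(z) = [(0.33+0.71j), (0.33-0.71j), (-0.42+0j)]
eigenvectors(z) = [[0.17-0.56j, (0.17+0.56j), -0.34+0.00j], [(0.18+0.34j), (0.18-0.34j), (-0.88+0j)], [0.71+0.00j, (0.71-0j), 0.33+0.00j]]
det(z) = -0.26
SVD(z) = [[0.21, 0.77, 0.6], [0.34, -0.64, 0.69], [0.91, 0.06, -0.40]] @ diag([0.918745098608486, 0.6995414265538106, 0.4055234103204689]) @ [[-0.77,0.44,0.46], [0.60,0.27,0.76], [-0.21,-0.86,0.47]]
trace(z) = 0.24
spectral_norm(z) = 0.92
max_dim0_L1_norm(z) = 1.28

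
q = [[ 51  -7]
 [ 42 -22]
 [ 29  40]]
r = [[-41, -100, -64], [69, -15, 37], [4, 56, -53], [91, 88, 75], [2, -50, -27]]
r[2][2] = -53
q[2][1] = 40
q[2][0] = 29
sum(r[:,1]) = -21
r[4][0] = 2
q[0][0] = 51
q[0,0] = 51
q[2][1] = 40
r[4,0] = 2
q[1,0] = 42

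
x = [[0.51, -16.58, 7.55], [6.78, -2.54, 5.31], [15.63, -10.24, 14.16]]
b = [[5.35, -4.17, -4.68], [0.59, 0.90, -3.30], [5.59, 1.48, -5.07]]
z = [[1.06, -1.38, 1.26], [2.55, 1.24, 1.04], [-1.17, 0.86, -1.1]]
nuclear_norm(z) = 5.69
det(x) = 0.65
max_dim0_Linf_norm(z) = 2.55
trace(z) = 1.20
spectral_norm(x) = 28.49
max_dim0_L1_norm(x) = 29.36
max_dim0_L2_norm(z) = 3.0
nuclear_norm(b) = 16.96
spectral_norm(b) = 10.83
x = b @ z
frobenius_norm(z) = 4.13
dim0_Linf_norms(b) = [5.59, 4.17, 5.07]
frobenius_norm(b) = 11.79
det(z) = 0.01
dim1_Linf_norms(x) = [16.58, 6.78, 15.63]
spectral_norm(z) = 3.51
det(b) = 85.63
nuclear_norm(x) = 40.77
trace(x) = 12.13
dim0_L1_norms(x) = [22.92, 29.36, 27.02]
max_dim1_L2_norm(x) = 23.44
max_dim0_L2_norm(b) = 7.76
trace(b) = 1.18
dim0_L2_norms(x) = [17.04, 19.65, 16.9]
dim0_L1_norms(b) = [11.53, 6.55, 13.05]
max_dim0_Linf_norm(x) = 16.58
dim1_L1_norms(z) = [3.7, 4.83, 3.13]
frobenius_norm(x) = 31.02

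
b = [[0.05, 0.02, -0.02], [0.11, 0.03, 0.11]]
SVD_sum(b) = [[0.02, 0.01, 0.02], [0.12, 0.03, 0.10]] + [[0.03, 0.01, -0.04], [-0.01, -0.0, 0.01]]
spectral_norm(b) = 0.16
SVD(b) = [[0.17, 0.99], [0.99, -0.17]] @ diag([0.16055124022873293, 0.051218153627553636]) @ [[0.73, 0.21, 0.65], [0.59, 0.28, -0.75]]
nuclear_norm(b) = 0.21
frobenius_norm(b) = 0.17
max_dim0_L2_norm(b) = 0.12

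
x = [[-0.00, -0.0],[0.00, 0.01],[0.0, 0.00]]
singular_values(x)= [0.01, -0.0]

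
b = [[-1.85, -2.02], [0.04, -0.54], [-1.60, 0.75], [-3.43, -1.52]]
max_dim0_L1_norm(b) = 6.92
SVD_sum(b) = [[-2.28, -1.21],[-0.19, -0.1],[-0.94, -0.5],[-3.31, -1.75]] + [[0.43, -0.81], [0.23, -0.44], [-0.66, 1.25], [-0.12, 0.23]]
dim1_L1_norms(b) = [3.87, 0.58, 2.35, 4.95]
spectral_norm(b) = 4.67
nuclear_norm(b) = 6.45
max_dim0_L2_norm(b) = 4.21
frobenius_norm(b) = 5.00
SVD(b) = [[-0.55, -0.52], [-0.05, -0.28], [-0.23, 0.80], [-0.80, 0.15]] @ diag([4.673493957975432, 1.7754870387494048]) @ [[0.88, 0.47], [-0.47, 0.88]]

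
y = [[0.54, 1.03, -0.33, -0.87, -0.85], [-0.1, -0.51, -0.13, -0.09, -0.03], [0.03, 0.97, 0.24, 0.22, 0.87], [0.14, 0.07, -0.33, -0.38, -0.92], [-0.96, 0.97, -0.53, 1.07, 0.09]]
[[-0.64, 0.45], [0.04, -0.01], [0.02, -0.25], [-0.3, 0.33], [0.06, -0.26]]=y @ [[-0.05, 0.02], [-0.19, 0.04], [0.25, 0.09], [0.30, -0.19], [0.09, -0.31]]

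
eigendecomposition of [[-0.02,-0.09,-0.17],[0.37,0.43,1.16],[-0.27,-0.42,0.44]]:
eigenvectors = [[-0.81+0.00j,0.14-0.03j,(0.14+0.03j)], [0.58+0.00j,-0.86+0.00j,-0.86-0.00j], [(0.07+0j),(-0.02-0.48j),-0.02+0.48j]]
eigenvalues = [(0.06+0j), (0.39+0.67j), (0.39-0.67j)]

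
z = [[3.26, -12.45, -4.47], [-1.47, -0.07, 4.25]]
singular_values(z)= [13.74, 4.14]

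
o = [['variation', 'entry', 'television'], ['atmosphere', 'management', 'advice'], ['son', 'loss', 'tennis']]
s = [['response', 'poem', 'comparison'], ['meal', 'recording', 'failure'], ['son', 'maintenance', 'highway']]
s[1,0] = 'meal'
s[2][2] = 'highway'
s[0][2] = 'comparison'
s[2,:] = ['son', 'maintenance', 'highway']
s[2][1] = 'maintenance'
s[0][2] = 'comparison'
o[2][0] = 'son'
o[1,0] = 'atmosphere'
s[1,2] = 'failure'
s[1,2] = 'failure'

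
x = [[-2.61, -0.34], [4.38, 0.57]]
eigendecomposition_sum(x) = [[-2.61, -0.34],[4.38, 0.57]] + [[0.0, 0.00], [-0.00, -0.0]]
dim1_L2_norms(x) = [2.63, 4.42]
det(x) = 0.00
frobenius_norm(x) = 5.14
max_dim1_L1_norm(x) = 4.95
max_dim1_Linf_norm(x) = 4.38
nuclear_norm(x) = 5.14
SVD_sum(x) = [[-2.61, -0.34], [4.38, 0.57]] + [[0.00, -0.00], [0.00, -0.00]]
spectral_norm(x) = 5.14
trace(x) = -2.04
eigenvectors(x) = [[-0.51,0.13], [0.86,-0.99]]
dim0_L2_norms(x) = [5.1, 0.66]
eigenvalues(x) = [-2.04, -0.0]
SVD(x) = [[-0.51, 0.86],[0.86, 0.51]] @ diag([5.141692320130796, 0.0002917327421804099]) @ [[0.99, 0.13], [0.13, -0.99]]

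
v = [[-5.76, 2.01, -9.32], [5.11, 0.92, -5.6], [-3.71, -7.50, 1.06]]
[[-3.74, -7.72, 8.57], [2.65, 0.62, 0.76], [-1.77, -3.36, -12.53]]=v @ [[0.57, 0.62, -0.45], [-0.04, 0.21, 1.86], [0.04, 0.49, -0.24]]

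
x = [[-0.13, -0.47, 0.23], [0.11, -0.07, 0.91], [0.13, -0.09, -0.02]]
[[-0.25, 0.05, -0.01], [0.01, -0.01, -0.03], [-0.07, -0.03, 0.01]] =x@[[-0.12, -0.23, 0.08], [0.60, -0.03, -0.01], [0.07, 0.01, -0.04]]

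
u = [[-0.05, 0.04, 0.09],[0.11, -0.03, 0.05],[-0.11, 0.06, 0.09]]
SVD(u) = [[-0.5, -0.43, -0.75],[0.37, -0.89, 0.26],[-0.78, -0.14, 0.61]] @ diag([0.19635073759775087, 0.11377201501480258, 0.0015219869548410518]) @ [[0.77,-0.40,-0.50], [-0.54,0.01,-0.84], [-0.34,-0.92,0.21]]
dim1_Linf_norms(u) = [0.09, 0.11, 0.11]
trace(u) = 0.01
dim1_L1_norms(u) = [0.18, 0.19, 0.26]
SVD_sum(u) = [[-0.08,0.04,0.05], [0.06,-0.03,-0.04], [-0.12,0.06,0.08]] + [[0.03, -0.0, 0.04],[0.05, -0.0, 0.09],[0.01, -0.00, 0.01]] + [[0.00, 0.0, -0.0], [-0.00, -0.00, 0.00], [-0.0, -0.0, 0.00]]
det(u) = -0.00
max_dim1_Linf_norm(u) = 0.11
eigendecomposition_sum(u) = [[-0.01, 0.0, 0.00], [0.16, -0.08, -0.07], [-0.07, 0.04, 0.03]] + [[0.02, -0.01, -0.02],[0.05, -0.02, -0.04],[-0.01, 0.0, 0.01]] + [[-0.06, 0.04, 0.11], [-0.10, 0.07, 0.17], [-0.03, 0.02, 0.05]]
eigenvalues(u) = [-0.06, 0.01, 0.06]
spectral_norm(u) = 0.20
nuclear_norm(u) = 0.31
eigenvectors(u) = [[-0.04,0.4,0.52], [0.91,0.91,0.81], [-0.4,-0.14,0.25]]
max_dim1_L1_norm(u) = 0.26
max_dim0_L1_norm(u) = 0.27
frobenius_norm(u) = 0.23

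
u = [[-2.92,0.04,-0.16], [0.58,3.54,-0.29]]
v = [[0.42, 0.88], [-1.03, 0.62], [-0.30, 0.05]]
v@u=[[-0.72, 3.13, -0.32],[3.37, 2.15, -0.01],[0.9, 0.16, 0.03]]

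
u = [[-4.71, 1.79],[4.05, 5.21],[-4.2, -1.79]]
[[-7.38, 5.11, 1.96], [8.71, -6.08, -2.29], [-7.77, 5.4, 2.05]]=u@[[1.7, -1.18, -0.45], [0.35, -0.25, -0.09]]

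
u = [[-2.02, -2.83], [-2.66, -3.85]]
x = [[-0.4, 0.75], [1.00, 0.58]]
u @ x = [[-2.02, -3.16], [-2.79, -4.23]]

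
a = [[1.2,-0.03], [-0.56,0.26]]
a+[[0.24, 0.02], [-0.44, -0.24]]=[[1.44, -0.01], [-1.0, 0.02]]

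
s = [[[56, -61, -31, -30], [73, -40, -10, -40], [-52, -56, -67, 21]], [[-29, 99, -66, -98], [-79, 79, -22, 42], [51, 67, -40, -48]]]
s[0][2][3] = 21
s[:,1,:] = [[73, -40, -10, -40], [-79, 79, -22, 42]]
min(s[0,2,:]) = -67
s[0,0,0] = 56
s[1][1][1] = 79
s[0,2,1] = -56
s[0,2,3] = 21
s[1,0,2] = -66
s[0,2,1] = -56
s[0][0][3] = -30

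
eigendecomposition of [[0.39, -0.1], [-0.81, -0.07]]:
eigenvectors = [[0.59, 0.17], [-0.81, 0.99]]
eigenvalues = [0.53, -0.21]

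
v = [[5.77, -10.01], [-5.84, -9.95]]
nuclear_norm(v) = 22.32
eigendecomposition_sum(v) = [[7.62, -4.05],[-2.36, 1.26]] + [[-1.85, -5.96], [-3.48, -11.21]]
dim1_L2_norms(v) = [11.55, 11.54]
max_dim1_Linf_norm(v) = 10.01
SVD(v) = [[0.71, 0.71], [0.71, -0.71]] @ diag([14.113948100974858, 8.209602243896361]) @ [[-0.0, -1.00],  [1.00, -0.0]]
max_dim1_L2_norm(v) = 11.55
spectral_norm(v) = 14.11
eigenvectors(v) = [[0.96, 0.47],[-0.3, 0.88]]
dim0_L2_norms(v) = [8.21, 14.11]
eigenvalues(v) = [8.88, -13.06]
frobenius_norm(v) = 16.33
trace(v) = -4.18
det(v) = -115.87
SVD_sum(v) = [[-0.03, -9.99], [-0.03, -9.97]] + [[5.8, -0.02], [-5.81, 0.02]]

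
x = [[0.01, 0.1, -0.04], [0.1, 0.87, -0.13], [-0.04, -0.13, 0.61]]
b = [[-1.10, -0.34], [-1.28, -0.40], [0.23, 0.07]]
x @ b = [[-0.15, -0.05], [-1.25, -0.39], [0.35, 0.11]]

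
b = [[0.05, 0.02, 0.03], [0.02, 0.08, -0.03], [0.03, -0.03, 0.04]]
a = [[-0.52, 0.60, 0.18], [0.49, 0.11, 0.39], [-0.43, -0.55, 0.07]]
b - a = [[0.57,-0.58,-0.15], [-0.47,-0.03,-0.42], [0.46,0.52,-0.03]]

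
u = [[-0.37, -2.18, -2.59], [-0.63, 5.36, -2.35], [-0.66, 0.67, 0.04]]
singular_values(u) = [6.03, 3.23, 0.63]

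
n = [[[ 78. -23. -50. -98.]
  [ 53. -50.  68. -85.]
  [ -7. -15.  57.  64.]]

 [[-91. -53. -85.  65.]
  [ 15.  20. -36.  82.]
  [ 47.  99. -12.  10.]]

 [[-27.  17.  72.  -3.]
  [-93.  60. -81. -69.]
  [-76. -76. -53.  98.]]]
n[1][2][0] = 47.0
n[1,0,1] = -53.0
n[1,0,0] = -91.0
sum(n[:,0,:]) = -198.0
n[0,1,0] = 53.0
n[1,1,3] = 82.0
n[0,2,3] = 64.0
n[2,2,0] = -76.0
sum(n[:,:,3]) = 64.0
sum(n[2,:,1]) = 1.0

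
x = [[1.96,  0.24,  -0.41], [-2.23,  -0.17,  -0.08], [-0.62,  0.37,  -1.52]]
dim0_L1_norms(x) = [4.81, 0.78, 2.01]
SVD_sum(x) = [[1.95, 0.13, 0.08],[-2.23, -0.15, -0.09],[-0.65, -0.04, -0.03]] + [[0.01, 0.13, -0.48],[-0.00, -0.00, 0.02],[0.03, 0.41, -1.5]] + [[0.0,-0.02,-0.01],[0.00,-0.02,-0.01],[-0.0,0.01,0.00]]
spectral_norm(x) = 3.04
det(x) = 0.14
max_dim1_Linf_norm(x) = 2.23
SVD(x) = [[-0.64, -0.31, -0.7], [0.74, 0.01, -0.68], [0.22, -0.95, 0.22]] @ diag([3.0418013288333334, 1.6290474706554816, 0.029137849246978688]) @ [[-1.00,-0.07,-0.04], [-0.02,-0.26,0.96], [-0.07,0.96,0.26]]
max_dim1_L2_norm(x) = 2.24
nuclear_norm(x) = 4.70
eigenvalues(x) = [1.82, -0.05, -1.5]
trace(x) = 0.27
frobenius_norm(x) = 3.45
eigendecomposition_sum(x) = [[1.96, 0.19, -0.24], [-2.17, -0.21, 0.27], [-0.60, -0.06, 0.08]] + [[0.00,0.0,-0.0], [-0.06,-0.06,0.02], [-0.02,-0.02,0.01]] + [[0.00, 0.05, -0.16], [0.0, 0.10, -0.37], [0.00, 0.45, -1.60]]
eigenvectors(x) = [[0.66, 0.06, 0.10], [-0.73, -0.96, 0.23], [-0.2, -0.27, 0.97]]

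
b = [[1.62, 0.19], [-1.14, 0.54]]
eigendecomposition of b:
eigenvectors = [[0.58, -0.23], [-0.81, 0.97]]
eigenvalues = [1.35, 0.81]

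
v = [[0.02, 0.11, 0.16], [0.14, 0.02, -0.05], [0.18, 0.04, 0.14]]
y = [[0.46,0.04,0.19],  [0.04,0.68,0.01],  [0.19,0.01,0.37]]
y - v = [[0.44, -0.07, 0.03], [-0.1, 0.66, 0.06], [0.01, -0.03, 0.23]]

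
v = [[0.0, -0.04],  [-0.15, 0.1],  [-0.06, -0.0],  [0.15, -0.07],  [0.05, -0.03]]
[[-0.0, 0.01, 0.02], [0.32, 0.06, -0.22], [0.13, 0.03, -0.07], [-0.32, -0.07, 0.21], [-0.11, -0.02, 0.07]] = v @ [[-2.11, -0.56, 1.16], [0.06, -0.24, -0.51]]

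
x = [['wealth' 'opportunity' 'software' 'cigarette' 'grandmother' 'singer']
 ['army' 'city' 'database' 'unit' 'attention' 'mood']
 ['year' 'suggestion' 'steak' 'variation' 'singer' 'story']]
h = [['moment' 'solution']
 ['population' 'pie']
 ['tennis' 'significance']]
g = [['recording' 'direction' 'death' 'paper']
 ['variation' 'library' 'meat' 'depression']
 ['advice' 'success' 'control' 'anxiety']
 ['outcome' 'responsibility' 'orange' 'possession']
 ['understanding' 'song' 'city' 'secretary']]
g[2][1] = 'success'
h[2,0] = 'tennis'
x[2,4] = 'singer'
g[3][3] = 'possession'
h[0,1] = 'solution'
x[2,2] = 'steak'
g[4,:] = ['understanding', 'song', 'city', 'secretary']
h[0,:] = ['moment', 'solution']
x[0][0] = 'wealth'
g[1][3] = 'depression'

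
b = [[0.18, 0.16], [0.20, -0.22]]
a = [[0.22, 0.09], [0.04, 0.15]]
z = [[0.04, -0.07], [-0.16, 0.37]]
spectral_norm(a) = 0.26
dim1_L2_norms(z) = [0.08, 0.4]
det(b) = -0.07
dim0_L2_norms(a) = [0.22, 0.17]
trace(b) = -0.04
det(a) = 0.03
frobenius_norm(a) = 0.28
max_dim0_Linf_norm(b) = 0.22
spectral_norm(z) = 0.41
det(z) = 0.00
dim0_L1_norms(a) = [0.26, 0.24]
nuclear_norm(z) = 0.42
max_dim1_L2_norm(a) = 0.24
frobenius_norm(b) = 0.38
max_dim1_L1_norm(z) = 0.53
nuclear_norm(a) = 0.37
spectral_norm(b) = 0.30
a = b + z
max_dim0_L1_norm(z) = 0.44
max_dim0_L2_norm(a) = 0.22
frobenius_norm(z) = 0.41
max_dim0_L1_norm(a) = 0.26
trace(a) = 0.37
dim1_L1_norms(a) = [0.31, 0.19]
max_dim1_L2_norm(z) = 0.4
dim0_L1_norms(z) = [0.2, 0.44]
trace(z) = 0.41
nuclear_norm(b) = 0.54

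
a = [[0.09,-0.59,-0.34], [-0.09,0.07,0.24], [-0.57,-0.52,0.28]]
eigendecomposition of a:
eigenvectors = [[0.72+0.00j, -0.64+0.04j, -0.64-0.04j], [-0.35+0.00j, (0.19+0.29j), 0.19-0.29j], [(-0.6+0j), (-0.68+0j), -0.68-0.00j]]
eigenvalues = [(0.66+0j), (-0.11+0.25j), (-0.11-0.25j)]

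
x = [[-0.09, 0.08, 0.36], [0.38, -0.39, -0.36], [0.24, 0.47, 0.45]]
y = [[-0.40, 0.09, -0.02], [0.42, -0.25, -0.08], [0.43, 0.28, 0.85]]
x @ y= [[0.22,0.07,0.30], [-0.47,0.03,-0.28], [0.29,0.03,0.34]]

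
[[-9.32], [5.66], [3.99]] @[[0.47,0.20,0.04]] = [[-4.38, -1.86, -0.37], [2.66, 1.13, 0.23], [1.88, 0.8, 0.16]]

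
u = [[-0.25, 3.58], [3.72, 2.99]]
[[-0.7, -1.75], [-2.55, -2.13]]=u @ [[-0.5, -0.17], [-0.23, -0.50]]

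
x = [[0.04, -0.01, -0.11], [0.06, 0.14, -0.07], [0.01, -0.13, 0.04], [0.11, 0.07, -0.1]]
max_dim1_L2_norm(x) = 0.17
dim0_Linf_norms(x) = [0.11, 0.14, 0.11]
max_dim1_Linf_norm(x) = 0.14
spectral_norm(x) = 0.26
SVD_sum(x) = [[0.03,0.05,-0.04], [0.07,0.11,-0.09], [-0.05,-0.08,0.06], [0.06,0.11,-0.09]] + [[0.04,-0.06,-0.04],[-0.02,0.03,0.02],[0.04,-0.05,-0.04],[0.02,-0.04,-0.03]] + [[-0.03, -0.0, -0.02], [0.01, 0.0, 0.01], [0.02, 0.00, 0.02], [0.02, 0.00, 0.02]]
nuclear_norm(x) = 0.44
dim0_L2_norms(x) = [0.13, 0.2, 0.17]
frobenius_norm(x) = 0.30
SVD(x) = [[-0.28, 0.64, 0.69], [-0.63, -0.28, -0.18], [0.42, 0.59, -0.49], [-0.59, 0.41, -0.5]] @ diag([0.26005557145166086, 0.1300667801726678, 0.05434825160449075]) @ [[-0.42, -0.70, 0.58], [0.46, -0.72, -0.53], [-0.78, -0.05, -0.62]]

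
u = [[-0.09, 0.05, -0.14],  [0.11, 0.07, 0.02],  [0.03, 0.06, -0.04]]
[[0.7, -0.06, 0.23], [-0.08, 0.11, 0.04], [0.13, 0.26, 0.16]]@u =[[-0.06,  0.04,  -0.11], [0.02,  0.01,  0.01], [0.02,  0.03,  -0.02]]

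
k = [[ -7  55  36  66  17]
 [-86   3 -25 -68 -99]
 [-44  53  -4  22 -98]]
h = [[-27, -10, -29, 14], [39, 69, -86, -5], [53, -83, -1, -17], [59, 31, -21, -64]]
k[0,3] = 66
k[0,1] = 55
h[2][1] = -83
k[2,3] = 22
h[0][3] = 14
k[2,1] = 53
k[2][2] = -4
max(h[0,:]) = 14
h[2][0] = 53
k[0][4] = 17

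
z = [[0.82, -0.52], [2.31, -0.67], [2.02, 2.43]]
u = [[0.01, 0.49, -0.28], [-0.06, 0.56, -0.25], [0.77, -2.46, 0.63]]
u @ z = [[0.57, -1.01],[0.74, -0.95],[-3.78, 2.78]]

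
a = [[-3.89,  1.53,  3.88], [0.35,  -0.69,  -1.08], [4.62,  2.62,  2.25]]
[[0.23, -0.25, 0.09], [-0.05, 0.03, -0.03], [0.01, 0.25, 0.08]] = a @[[-0.01, 0.06, 0.01], [-0.03, -0.01, -0.02], [0.06, 0.00, 0.04]]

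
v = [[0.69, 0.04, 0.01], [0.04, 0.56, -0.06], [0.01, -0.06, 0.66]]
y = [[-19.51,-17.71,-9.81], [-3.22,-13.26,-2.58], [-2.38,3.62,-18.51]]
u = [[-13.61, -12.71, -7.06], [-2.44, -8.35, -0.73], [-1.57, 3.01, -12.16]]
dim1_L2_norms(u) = [19.92, 8.73, 12.62]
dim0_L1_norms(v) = [0.74, 0.66, 0.73]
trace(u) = -34.12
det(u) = -904.86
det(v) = 0.25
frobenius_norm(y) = 36.67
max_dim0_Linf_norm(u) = 13.61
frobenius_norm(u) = 25.14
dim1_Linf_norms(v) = [0.69, 0.56, 0.66]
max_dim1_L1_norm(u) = 33.38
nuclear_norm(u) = 37.42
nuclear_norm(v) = 1.91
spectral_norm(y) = 31.15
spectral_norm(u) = 21.54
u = v @ y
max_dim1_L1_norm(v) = 0.74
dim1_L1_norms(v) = [0.74, 0.66, 0.73]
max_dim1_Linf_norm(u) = 13.61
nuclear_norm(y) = 55.76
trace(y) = -51.28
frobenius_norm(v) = 1.11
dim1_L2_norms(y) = [28.12, 13.89, 19.01]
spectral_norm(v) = 0.70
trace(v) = 1.91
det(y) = -3600.05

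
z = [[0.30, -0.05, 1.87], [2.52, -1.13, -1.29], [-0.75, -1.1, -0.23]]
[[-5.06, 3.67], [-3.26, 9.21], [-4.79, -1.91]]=z @ [[-0.30, 3.82], [5.09, -1.14], [-2.52, 1.32]]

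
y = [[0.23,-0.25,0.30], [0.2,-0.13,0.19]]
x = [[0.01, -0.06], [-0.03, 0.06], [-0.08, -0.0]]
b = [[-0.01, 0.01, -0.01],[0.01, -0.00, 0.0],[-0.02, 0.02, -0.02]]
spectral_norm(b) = 0.04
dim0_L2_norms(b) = [0.02, 0.02, 0.02]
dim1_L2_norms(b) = [0.02, 0.01, 0.03]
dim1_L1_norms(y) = [0.78, 0.52]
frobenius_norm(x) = 0.12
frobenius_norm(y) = 0.55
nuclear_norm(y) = 0.59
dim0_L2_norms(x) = [0.09, 0.08]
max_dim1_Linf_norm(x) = 0.08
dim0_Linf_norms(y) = [0.23, 0.25, 0.3]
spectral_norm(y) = 0.54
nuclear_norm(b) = 0.05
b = x @ y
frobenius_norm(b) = 0.04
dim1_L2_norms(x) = [0.06, 0.07, 0.08]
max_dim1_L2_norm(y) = 0.45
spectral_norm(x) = 0.10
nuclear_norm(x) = 0.17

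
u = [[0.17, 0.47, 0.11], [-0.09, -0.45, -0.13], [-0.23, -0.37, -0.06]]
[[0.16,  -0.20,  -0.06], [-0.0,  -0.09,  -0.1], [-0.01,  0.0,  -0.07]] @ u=[[0.06, 0.19, 0.05],[0.03, 0.08, 0.02],[0.01, 0.02, 0.00]]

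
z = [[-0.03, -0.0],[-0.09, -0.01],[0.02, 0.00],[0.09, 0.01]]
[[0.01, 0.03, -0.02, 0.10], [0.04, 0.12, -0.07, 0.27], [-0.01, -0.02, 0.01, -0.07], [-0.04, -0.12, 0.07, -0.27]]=z @ [[-0.27, -1.12, 0.64, -3.36], [-1.94, -2.19, 1.72, 3.15]]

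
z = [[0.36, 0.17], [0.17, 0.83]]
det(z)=0.270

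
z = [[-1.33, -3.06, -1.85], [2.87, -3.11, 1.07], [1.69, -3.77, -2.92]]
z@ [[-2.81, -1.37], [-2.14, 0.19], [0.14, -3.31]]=[[10.03,7.36],[-1.26,-8.06],[2.91,6.63]]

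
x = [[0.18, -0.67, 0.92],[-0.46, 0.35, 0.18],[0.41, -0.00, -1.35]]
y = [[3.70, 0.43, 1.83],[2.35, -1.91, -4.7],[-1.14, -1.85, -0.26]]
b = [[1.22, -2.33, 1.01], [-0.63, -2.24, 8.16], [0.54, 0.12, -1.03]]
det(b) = -5.99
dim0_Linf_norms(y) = [3.7, 1.91, 4.7]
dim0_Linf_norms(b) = [1.22, 2.33, 8.16]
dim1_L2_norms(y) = [4.15, 5.59, 2.19]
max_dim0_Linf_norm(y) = 4.7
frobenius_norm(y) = 7.30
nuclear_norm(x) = 2.68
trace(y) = 1.53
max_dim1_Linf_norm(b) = 8.16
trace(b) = -2.05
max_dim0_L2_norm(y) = 5.05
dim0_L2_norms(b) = [1.48, 3.23, 8.29]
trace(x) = -0.82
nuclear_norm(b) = 11.37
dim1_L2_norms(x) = [1.15, 0.61, 1.41]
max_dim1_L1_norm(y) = 8.96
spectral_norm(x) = 1.70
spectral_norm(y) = 5.61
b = y @ x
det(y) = -39.71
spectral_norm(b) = 8.69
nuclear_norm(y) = 11.61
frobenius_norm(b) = 9.02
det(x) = 0.15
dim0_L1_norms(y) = [7.19, 4.19, 6.79]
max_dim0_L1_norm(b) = 10.2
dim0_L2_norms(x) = [0.64, 0.76, 1.64]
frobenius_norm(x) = 1.92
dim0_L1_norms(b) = [2.39, 4.69, 10.2]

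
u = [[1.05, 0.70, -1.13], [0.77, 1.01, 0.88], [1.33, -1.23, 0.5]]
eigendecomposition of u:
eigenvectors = [[-0.69+0.00j, (0.01+0.49j), 0.01-0.49j], [-0.73+0.00j, 0.07-0.44j, 0.07+0.44j], [-0.02+0.00j, 0.75+0.00j, (0.75-0j)]]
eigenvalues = [(1.76+0j), (0.4+1.6j), (0.4-1.6j)]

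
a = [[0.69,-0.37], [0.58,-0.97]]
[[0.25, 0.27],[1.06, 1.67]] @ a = [[0.33, -0.35], [1.70, -2.01]]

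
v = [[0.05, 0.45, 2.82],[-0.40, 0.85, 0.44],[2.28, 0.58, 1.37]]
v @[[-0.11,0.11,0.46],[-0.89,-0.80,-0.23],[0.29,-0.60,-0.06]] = [[0.41, -2.05, -0.25], [-0.58, -0.99, -0.41], [-0.37, -1.04, 0.83]]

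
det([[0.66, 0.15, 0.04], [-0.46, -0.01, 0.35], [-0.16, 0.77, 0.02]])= -0.199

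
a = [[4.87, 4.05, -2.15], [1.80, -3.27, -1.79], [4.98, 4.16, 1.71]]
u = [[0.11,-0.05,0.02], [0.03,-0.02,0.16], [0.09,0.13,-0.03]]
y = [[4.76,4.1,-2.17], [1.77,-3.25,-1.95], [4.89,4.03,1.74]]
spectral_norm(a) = 9.10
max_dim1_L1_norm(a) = 11.07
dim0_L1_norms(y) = [11.42, 11.38, 5.86]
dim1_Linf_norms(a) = [4.87, 3.27, 4.98]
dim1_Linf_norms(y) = [4.76, 3.25, 4.89]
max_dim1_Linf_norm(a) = 4.98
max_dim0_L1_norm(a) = 11.65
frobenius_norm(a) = 10.34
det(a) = -90.65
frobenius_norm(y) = 10.24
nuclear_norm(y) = 15.66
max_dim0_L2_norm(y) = 7.05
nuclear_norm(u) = 0.44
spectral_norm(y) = 8.96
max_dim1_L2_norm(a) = 6.71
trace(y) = 3.25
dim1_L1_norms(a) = [11.07, 6.86, 10.85]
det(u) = -0.00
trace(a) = 3.31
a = y + u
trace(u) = 0.06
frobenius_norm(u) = 0.26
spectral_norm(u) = 0.18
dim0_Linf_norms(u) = [0.11, 0.13, 0.16]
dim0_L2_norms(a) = [7.19, 6.66, 3.28]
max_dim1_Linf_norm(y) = 4.89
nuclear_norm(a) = 15.73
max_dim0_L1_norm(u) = 0.23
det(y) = -91.20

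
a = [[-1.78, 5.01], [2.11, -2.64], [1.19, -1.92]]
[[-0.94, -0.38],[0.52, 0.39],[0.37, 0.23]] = a @ [[0.02, 0.16],[-0.18, -0.02]]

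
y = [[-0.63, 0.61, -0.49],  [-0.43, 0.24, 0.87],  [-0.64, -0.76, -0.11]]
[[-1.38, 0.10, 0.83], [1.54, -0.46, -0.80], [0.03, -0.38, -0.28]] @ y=[[0.3, -1.45, 0.67],[-0.26, 1.44, -1.07],[0.32, 0.14, -0.31]]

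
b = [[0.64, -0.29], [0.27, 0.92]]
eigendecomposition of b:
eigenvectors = [[0.72+0.00j, (0.72-0j)],[-0.35-0.60j, (-0.35+0.6j)]]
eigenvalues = [(0.78+0.24j), (0.78-0.24j)]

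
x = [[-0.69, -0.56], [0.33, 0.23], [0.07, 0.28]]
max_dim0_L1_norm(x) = 1.09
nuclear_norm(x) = 1.18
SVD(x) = [[-0.89,0.15], [0.40,-0.24], [0.24,0.96]] @ diag([1.0023587968729073, 0.17342676359633094]) @ [[0.76, 0.65],[-0.65, 0.76]]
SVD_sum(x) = [[-0.67, -0.58], [0.30, 0.26], [0.18, 0.15]] + [[-0.02, 0.02], [0.03, -0.03], [-0.11, 0.13]]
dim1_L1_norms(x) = [1.25, 0.56, 0.35]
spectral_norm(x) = 1.00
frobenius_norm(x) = 1.02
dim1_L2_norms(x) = [0.89, 0.4, 0.29]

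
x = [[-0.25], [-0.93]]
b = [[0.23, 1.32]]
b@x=[[-1.29]]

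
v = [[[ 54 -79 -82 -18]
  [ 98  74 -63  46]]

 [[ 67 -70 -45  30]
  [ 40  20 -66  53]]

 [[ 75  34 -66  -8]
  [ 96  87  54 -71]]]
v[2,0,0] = 75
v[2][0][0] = 75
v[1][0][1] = -70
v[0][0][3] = -18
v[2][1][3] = -71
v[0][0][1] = -79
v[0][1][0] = 98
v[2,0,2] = -66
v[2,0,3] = -8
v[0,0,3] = -18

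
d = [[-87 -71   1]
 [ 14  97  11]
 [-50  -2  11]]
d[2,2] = 11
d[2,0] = -50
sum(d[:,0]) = -123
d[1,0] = 14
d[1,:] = [14, 97, 11]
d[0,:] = [-87, -71, 1]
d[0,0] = -87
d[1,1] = 97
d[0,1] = -71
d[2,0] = -50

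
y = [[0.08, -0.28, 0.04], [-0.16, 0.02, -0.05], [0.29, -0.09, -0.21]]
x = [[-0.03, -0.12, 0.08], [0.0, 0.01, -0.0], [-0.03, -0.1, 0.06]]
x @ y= [[0.04,-0.0,-0.01],[-0.00,0.00,-0.0],[0.03,0.0,-0.01]]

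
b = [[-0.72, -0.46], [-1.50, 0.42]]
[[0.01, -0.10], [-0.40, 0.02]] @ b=[[0.14, -0.05], [0.26, 0.19]]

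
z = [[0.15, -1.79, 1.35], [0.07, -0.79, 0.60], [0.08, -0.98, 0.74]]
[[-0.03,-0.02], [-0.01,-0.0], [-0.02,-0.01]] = z @ [[0.59, 0.58], [0.76, 0.74], [0.92, 0.90]]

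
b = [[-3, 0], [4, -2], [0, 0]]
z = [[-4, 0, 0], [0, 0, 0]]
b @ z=[[12, 0, 0], [-16, 0, 0], [0, 0, 0]]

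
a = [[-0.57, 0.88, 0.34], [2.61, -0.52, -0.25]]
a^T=[[-0.57, 2.61], [0.88, -0.52], [0.34, -0.25]]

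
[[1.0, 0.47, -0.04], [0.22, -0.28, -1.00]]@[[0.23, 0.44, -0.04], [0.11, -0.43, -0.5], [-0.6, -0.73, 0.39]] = [[0.31, 0.27, -0.29], [0.62, 0.95, -0.26]]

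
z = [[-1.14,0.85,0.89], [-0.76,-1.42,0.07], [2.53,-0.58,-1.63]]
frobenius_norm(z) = 3.85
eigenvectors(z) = [[-0.49, 0.37, 0.17], [0.22, 0.32, 0.66], [-0.84, -0.87, -0.73]]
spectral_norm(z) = 3.47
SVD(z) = [[-0.46,0.32,0.83], [-0.10,-0.95,0.31], [0.88,0.06,0.47]] @ diag([3.4700395233262817, 1.663167321806772, 0.0004077101866814587]) @ [[0.82,  -0.22,  -0.53],[0.3,  0.95,  0.07],[0.49,  -0.22,  0.84]]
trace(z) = -4.19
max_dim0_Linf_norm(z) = 2.53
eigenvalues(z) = [0.0, -2.5, -1.69]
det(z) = 0.00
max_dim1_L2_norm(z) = 3.06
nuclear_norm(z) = 5.13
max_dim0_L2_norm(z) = 2.88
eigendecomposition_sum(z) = [[0.00,0.00,0.00], [-0.00,-0.00,-0.0], [0.00,0.00,0.0]] + [[-1.21,  1.56,  1.12], [-1.04,  1.34,  0.96], [2.84,  -3.66,  -2.62]] + [[0.07, -0.71, -0.23], [0.28, -2.76, -0.89], [-0.31, 3.08, 0.99]]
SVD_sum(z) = [[-1.3, 0.35, 0.85], [-0.28, 0.08, 0.19], [2.5, -0.67, -1.64]] + [[0.16, 0.50, 0.04], [-0.48, -1.5, -0.12], [0.03, 0.09, 0.01]] + [[0.0, -0.0, 0.00],  [0.00, -0.0, 0.00],  [0.0, -0.00, 0.0]]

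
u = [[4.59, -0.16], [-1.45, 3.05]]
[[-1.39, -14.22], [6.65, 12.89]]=u @ [[-0.23, -3.00], [2.07, 2.8]]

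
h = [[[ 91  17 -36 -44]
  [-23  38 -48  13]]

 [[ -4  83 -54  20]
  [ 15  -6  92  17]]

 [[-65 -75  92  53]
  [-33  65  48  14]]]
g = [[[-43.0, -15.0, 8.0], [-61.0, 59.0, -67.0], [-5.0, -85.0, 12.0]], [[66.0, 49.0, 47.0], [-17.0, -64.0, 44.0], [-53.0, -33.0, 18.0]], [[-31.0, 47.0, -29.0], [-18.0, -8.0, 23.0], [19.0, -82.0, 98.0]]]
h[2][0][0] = -65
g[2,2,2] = 98.0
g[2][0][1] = 47.0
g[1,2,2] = 18.0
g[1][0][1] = 49.0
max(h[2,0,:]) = 92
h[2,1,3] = 14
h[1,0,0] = -4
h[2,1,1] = 65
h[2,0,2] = 92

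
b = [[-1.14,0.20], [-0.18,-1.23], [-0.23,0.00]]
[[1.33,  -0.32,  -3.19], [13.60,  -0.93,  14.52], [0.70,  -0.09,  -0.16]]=b @ [[-3.03, 0.40, 0.71], [-10.61, 0.7, -11.91]]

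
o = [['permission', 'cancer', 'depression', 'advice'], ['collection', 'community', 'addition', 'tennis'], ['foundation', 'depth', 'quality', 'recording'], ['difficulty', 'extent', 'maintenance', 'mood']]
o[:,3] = ['advice', 'tennis', 'recording', 'mood']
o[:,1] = ['cancer', 'community', 'depth', 'extent']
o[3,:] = ['difficulty', 'extent', 'maintenance', 'mood']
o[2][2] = 'quality'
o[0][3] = 'advice'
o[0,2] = 'depression'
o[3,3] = 'mood'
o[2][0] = 'foundation'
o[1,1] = 'community'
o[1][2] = 'addition'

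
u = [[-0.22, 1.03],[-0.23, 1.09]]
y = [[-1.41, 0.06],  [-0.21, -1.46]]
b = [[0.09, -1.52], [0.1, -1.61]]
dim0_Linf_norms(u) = [0.23, 1.09]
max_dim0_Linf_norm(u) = 1.09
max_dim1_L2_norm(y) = 1.48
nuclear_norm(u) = 1.53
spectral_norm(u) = 1.53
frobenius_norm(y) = 2.04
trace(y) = -2.87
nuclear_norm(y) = 2.88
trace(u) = 0.87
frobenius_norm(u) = 1.53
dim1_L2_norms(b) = [1.52, 1.61]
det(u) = -0.00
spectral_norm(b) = 2.22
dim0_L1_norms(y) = [1.62, 1.52]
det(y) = 2.07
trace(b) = -1.52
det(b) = 0.01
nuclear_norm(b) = 2.22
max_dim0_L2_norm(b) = 2.21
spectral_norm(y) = 1.52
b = u @ y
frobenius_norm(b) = 2.22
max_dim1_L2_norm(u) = 1.11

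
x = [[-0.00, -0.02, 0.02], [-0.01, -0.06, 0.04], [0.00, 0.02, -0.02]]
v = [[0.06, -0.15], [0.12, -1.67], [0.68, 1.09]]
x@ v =[[0.01,0.06],[0.02,0.15],[-0.01,-0.06]]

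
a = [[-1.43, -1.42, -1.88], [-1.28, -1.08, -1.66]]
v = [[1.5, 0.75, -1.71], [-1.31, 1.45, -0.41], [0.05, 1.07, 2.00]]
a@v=[[-0.38, -5.14, -0.73], [-0.59, -4.30, -0.69]]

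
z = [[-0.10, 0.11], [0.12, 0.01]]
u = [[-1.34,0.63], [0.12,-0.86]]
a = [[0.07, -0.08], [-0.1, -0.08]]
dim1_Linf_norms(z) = [0.11, 0.12]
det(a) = -0.01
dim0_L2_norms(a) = [0.12, 0.11]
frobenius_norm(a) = 0.17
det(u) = 1.08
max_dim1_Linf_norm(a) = 0.1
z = a @ u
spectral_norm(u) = 1.57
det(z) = -0.01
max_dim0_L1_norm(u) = 1.49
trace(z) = -0.09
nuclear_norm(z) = 0.25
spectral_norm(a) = 0.13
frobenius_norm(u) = 1.72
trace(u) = -2.20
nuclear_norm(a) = 0.23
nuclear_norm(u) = 2.26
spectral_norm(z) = 0.17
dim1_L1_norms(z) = [0.21, 0.13]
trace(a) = -0.01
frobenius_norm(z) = 0.19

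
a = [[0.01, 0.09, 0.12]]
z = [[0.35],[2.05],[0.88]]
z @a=[[0.00, 0.03, 0.04], [0.02, 0.18, 0.25], [0.01, 0.08, 0.11]]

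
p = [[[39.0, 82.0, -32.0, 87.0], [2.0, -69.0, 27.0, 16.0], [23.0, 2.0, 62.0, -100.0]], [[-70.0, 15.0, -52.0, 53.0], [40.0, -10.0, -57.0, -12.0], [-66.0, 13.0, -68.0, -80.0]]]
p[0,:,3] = [87.0, 16.0, -100.0]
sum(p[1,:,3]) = -39.0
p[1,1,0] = 40.0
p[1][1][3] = -12.0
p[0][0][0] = 39.0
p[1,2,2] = -68.0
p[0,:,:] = [[39.0, 82.0, -32.0, 87.0], [2.0, -69.0, 27.0, 16.0], [23.0, 2.0, 62.0, -100.0]]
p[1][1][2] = -57.0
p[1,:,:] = [[-70.0, 15.0, -52.0, 53.0], [40.0, -10.0, -57.0, -12.0], [-66.0, 13.0, -68.0, -80.0]]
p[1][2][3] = -80.0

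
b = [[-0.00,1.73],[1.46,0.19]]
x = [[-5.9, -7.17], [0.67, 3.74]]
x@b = [[-10.47, -11.57], [5.46, 1.87]]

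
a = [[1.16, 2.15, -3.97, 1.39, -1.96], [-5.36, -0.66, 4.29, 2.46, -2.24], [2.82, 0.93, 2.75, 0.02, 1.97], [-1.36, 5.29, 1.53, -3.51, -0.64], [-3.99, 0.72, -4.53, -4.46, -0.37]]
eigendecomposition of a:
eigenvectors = [[(0.06+0j), -0.01-0.37j, (-0.01+0.37j), (0.51-0.03j), (0.51+0.03j)],  [0.05+0.00j, 0.40+0.26j, 0.40-0.26j, (-0.02+0.3j), -0.02-0.30j],  [(0.14+0j), -0.28-0.09j, (-0.28+0.09j), 0.11+0.08j, (0.11-0.08j)],  [(-0.77+0j), (0.47-0.06j), (0.47+0.06j), (0.04+0.25j), 0.04-0.25j],  [-0.62+0.00j, 0.57+0.00j, (0.57-0j), -0.76+0.00j, (-0.76-0j)]]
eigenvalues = [(-4.54+0j), (-1.23+4.03j), (-1.23-4.03j), (3.18+1.47j), (3.18-1.47j)]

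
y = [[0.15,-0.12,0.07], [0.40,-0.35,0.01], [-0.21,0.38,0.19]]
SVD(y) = [[-0.25, -0.45, 0.86], [-0.74, -0.49, -0.47], [0.63, -0.75, -0.21]] @ diag([0.7082774931510466, 0.21573817070984733, 0.028284879254432356]) @ [[-0.66, 0.74, 0.13], [-0.49, -0.28, -0.83], [-0.58, -0.61, 0.54]]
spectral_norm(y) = 0.71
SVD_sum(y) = [[0.12,-0.13,-0.02], [0.34,-0.39,-0.07], [-0.29,0.33,0.06]] + [[0.05, 0.03, 0.08], [0.05, 0.03, 0.09], [0.08, 0.05, 0.13]] + [[-0.01, -0.01, 0.01], [0.01, 0.01, -0.01], [0.0, 0.0, -0.0]]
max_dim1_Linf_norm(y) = 0.4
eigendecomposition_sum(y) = [[(0.06+0.2j), -0.08-0.14j, (-0-0.04j)],  [0.19+0.27j, -0.19-0.17j, -0.02-0.06j],  [-0.13-0.23j, (0.14+0.15j), (0.01+0.05j)]] + [[0.06-0.20j, -0.08+0.14j, (-0+0.04j)], [(0.19-0.27j), -0.19+0.17j, -0.02+0.06j], [(-0.13+0.23j), (0.14-0.15j), (0.01-0.05j)]] + [[0.03+0.00j, 0.04-0.00j, (0.07-0j)], [0.02+0.00j, 0.03-0.00j, (0.05-0j)], [0.06+0.00j, (0.1-0j), 0.16-0.00j]]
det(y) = 0.00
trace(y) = -0.01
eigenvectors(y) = [[(-0.42-0.14j), (-0.42+0.14j), (0.38+0j)], [-0.70+0.00j, -0.70-0.00j, (0.28+0j)], [0.56+0.05j, 0.56-0.05j, 0.88+0.00j]]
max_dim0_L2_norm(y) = 0.53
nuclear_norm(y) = 0.95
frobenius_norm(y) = 0.74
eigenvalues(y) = [(-0.12+0.08j), (-0.12-0.08j), (0.22+0j)]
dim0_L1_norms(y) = [0.76, 0.85, 0.27]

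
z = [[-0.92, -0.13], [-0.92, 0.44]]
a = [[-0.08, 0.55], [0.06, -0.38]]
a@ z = [[-0.43, 0.25],[0.29, -0.18]]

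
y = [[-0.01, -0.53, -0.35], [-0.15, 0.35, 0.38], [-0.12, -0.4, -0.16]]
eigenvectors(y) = [[-0.68, 0.69, 0.62], [0.63, -0.32, -0.43], [-0.38, 0.64, 0.65]]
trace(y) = 0.18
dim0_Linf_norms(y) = [0.15, 0.53, 0.38]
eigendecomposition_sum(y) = [[0.32,-0.24,-0.46],  [-0.29,0.22,0.42],  [0.18,-0.14,-0.26]] + [[-0.36, -0.31, 0.14], [0.17, 0.14, -0.06], [-0.34, -0.29, 0.13]] + [[0.04, 0.02, -0.03], [-0.03, -0.02, 0.02], [0.04, 0.02, -0.03]]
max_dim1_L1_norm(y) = 0.89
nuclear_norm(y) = 1.16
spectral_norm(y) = 0.91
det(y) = 0.00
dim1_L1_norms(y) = [0.89, 0.88, 0.68]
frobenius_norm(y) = 0.94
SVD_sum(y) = [[0.02, -0.52, -0.37], [-0.01, 0.42, 0.29], [0.01, -0.34, -0.24]] + [[-0.03, -0.01, 0.02], [-0.14, -0.06, 0.09], [-0.13, -0.06, 0.08]] + [[0.0, -0.00, 0.00], [0.00, -0.00, 0.00], [-0.00, 0.0, -0.0]]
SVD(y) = [[0.69, 0.13, -0.71],[-0.56, 0.72, -0.41],[0.46, 0.68, 0.58]] @ diag([0.913337156207368, 0.2423100858956939, 0.0010302253441017175]) @ [[0.02, -0.82, -0.58], [-0.79, -0.37, 0.49], [-0.61, 0.44, -0.65]]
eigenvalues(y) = [0.28, -0.09, -0.01]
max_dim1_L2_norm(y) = 0.64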